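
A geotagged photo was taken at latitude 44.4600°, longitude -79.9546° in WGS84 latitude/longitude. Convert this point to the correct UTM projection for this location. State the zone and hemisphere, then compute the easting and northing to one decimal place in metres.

Longitude -79.9546° lies in the 6° band [-84°, -78°), giving zone 17; latitude is north of the equator, so 17N.
Zone 17 central meridian λ₀ = 6×17 − 183 = -81°; Δλ = +1.0454°.
Transverse Mercator on WGS84 with k₀ = 0.9996 gives E = 583163.843 m, N = 4923497.518 m.

Zone 17N: E 583163.8 m, N 4923497.5 m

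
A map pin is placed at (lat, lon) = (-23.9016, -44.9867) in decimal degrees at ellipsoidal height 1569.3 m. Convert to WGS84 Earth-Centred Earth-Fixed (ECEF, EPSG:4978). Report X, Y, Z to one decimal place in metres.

X 4127496.0 m, Y -4125580.2 m, Z -2568959.1 m

WGS84: a = 6378137 m, e² = 0.006694380; N(φ) = a/√(1−e²sin²φ) = 6381644.525 m.
X = (N+h)·cosφ·cosλ = 4127495.962 m; Y = (N+h)·cosφ·sinλ = -4125580.185 m; Z = (N(1−e²)+h)·sinφ = -2568959.139 m.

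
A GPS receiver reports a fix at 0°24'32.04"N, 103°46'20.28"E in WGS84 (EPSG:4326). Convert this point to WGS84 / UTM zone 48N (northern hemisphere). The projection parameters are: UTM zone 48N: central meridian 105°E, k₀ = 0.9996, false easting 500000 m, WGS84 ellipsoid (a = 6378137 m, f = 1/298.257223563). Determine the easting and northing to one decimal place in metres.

Zone 48 central meridian λ₀ = 6×48 − 183 = 105°; Δλ = -1.2277°.
Transverse Mercator on WGS84 with k₀ = 0.9996 gives E = 363380.659 m, N = 45206.191 m.

E 363380.7 m, N 45206.2 m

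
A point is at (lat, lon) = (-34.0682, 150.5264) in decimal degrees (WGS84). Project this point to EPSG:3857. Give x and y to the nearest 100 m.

Web Mercator is spherical with R = a = 6378137 m.
x = R·λ = 6378137 × 2.627181291 = 16756522.199 m.
y = R·ln tan(π/4 + φ/2) = 6378137 × -0.633094476 = -4037963.300 m.

x 16756500 m, y -4038000 m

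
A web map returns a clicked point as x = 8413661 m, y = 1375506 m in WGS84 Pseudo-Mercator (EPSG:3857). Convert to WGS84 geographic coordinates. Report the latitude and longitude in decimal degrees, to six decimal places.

lat 12.261699°, lon 75.581203°

R = 6378137 m. λ = x/R = 75.58120272°.
φ = 2·arctan(exp(y/R)) − 90° = 2·arctan(1.24068) − 90° = 12.26169892°.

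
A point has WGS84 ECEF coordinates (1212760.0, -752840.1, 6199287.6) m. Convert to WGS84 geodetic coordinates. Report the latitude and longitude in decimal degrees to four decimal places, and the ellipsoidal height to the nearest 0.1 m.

λ = atan2(Y, X) = -31.83060165°; p = √(X²+Y²) = 1427429.5 m.
Bowring's method on WGS84 (a = 6378137 m, b = 6356752.314 m) gives φ = 77.11710034°, h = 3679.232 m.

lat 77.1171°, lon -31.8306°, h 3679.2 m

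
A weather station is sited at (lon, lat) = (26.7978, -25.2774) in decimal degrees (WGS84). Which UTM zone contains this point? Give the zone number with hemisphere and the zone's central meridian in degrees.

Zone 35S, central meridian 27°

UTM zone = ⌊(λ + 180)/6⌋ + 1; 26.7978° ∈ [24°, 30°) → zone 35.
Hemisphere: S (φ < 0).
Central meridian λ₀ = 6×35 − 183 = 27°.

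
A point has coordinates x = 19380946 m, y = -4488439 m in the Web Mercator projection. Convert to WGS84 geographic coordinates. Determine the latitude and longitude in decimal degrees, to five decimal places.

lat -37.35310°, lon 174.10200°

R = 6378137 m. λ = x/R = 174.10200012°.
φ = 2·arctan(exp(y/R)) − 90° = 2·arctan(0.49474) − 90° = -37.35309768°.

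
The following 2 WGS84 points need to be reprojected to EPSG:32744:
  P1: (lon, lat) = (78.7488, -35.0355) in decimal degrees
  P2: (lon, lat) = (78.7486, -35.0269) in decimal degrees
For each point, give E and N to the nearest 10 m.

UTM zone 44S: λ₀ = 81°, k₀ = 0.9996.
P1 (-35.0355°, 78.7488°) → (294644.875, 6120703.385) m.
P2 (-35.0269°, 78.7486°) → (294605.099, 6121656.938) m.

P1: E 294640 m, N 6120700 m; P2: E 294610 m, N 6121660 m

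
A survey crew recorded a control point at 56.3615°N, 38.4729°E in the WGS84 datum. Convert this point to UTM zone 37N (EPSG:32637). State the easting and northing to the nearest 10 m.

Zone 37 central meridian λ₀ = 6×37 − 183 = 39°; Δλ = -0.5271°.
Transverse Mercator on WGS84 with k₀ = 0.9996 gives E = 467433.620 m, N = 6246439.460 m.

E 467430 m, N 6246440 m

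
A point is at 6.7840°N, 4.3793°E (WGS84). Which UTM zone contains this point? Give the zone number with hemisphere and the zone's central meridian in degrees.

Zone 31N, central meridian 3°

UTM zone = ⌊(λ + 180)/6⌋ + 1; 4.3793° ∈ [0°, 6°) → zone 31.
Hemisphere: N (φ ≥ 0).
Central meridian λ₀ = 6×31 − 183 = 3°.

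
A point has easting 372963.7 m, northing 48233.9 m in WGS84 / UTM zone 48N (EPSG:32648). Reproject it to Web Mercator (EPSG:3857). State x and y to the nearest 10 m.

x 11561460 m, y 48570 m

Unproject from UTM 48N (λ₀ = 105°) → φ = 0.43629994°, λ = 103.85840001°.
Web Mercator (R = 6378137 m): x = 11561464.203 m, y = 48569.157 m.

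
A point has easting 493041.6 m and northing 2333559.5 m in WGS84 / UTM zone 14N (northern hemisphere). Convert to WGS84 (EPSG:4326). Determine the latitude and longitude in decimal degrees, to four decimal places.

lat 21.1031°, lon -99.0670°

Zone 14N: λ₀ = -99°, k₀ = 0.9996, false easting 500000 m.
Meridian distance M = (N − FN)/k₀ = 2334493.3 m.
Inverse transverse Mercator on WGS84 gives φ = 21.10309971°, λ = -99.06699963°.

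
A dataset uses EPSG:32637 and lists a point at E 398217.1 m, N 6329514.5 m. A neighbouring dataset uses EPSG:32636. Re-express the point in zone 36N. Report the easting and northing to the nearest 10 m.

E 761640 m, N 6336550 m

UTM 37N → geographic: φ = 57.09769983°, λ = 37.31999952°.
UTM 36N (λ₀ = 33°) forward: E = 761641.012 m, N = 6336549.241 m.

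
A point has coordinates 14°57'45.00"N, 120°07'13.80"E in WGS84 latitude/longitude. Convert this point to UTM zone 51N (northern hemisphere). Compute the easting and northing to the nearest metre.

Zone 51 central meridian λ₀ = 6×51 − 183 = 123°; Δλ = -2.8795°.
Transverse Mercator on WGS84 with k₀ = 0.9996 gives E = 190264.580 m, N = 1656189.071 m.

E 190265 m, N 1656189 m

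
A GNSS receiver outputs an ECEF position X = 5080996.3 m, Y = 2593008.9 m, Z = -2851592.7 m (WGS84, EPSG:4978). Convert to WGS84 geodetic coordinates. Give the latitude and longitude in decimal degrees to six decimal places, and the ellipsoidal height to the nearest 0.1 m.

lat -26.714300°, lon 27.036800°, h 3600.3 m

λ = atan2(Y, X) = 27.03679967°; p = √(X²+Y²) = 5704403.4 m.
Bowring's method on WGS84 (a = 6378137 m, b = 6356752.314 m) gives φ = -26.71429981°, h = 3600.313 m.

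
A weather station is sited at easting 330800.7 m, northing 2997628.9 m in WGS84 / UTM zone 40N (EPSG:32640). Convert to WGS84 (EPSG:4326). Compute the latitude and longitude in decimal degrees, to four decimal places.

lat 27.0907°, lon 55.2934°

Zone 40N: λ₀ = 57°, k₀ = 0.9996, false easting 500000 m.
Meridian distance M = (N − FN)/k₀ = 2998828.4 m.
Inverse transverse Mercator on WGS84 gives φ = 27.09069967°, λ = 55.29340031°.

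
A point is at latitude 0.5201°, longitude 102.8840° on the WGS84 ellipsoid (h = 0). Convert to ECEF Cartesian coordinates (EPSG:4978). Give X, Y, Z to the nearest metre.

WGS84: a = 6378137 m, e² = 0.006694380; N(φ) = a/√(1−e²sin²φ) = 6378138.759 m.
X = (N+h)·cosφ·cosλ = -1422125.409 m; Y = (N+h)·cosφ·sinλ = 6217303.382 m; Z = (N(1−e²)+h)·sinφ = 57508.907 m.

X -1422125 m, Y 6217303 m, Z 57509 m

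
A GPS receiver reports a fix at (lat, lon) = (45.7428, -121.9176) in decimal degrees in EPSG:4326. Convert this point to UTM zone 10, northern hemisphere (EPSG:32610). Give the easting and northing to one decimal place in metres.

E 584200.1 m, N 5066041.1 m

Zone 10 central meridian λ₀ = 6×10 − 183 = -123°; Δλ = +1.0824°.
Transverse Mercator on WGS84 with k₀ = 0.9996 gives E = 584200.102 m, N = 5066041.115 m.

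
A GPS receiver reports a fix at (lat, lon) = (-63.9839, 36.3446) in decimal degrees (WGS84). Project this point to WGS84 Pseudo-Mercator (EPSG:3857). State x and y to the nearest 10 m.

x 4045860 m, y -9345680 m

Web Mercator is spherical with R = a = 6378137 m.
x = R·λ = 6378137 × 0.634332935 = 4045862.365 m.
y = R·ln tan(π/4 + φ/2) = 6378137 × -1.465267512 = -9345676.935 m.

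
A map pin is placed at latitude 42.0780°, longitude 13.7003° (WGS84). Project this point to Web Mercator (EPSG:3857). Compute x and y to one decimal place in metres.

Web Mercator is spherical with R = a = 6378137 m.
x = R·λ = 6378137 × 0.239115344 = 1525110.420 m.
y = R·ln tan(π/4 + φ/2) = 6378137 × 0.811000240 = 5172670.636 m.

x 1525110.4 m, y 5172670.6 m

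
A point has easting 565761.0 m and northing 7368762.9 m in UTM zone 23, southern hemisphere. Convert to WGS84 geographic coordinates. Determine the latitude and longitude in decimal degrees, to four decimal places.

lat -23.7910°, lon -44.3545°

Zone 23S: λ₀ = -45°, k₀ = 0.9996, false easting 500000 m, false northing 10000000 m.
Meridian distance M = (N − FN)/k₀ = -2632290.0 m.
Inverse transverse Mercator on WGS84 gives φ = -23.79100015°, λ = -44.35450038°.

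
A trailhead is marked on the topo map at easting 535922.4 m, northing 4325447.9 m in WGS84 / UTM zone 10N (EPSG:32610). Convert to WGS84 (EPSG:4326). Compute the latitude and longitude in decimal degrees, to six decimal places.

Zone 10N: λ₀ = -123°, k₀ = 0.9996, false easting 500000 m.
Meridian distance M = (N − FN)/k₀ = 4327178.8 m.
Inverse transverse Mercator on WGS84 gives φ = 39.07740027°, λ = -122.58470009°.

lat 39.077400°, lon -122.584700°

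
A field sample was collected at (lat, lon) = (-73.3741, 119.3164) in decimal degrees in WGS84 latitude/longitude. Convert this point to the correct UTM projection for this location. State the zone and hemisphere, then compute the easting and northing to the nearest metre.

Longitude 119.3164° lies in the 6° band [114°, 120°), giving zone 50; latitude is south of the equator, so 50S.
Zone 50 central meridian λ₀ = 6×50 − 183 = 117°; Δλ = +2.3164°.
Transverse Mercator on WGS84 with k₀ = 0.9996 gives E = 573960.766 m, N = 1856354.705 m.

Zone 50S: E 573961 m, N 1856355 m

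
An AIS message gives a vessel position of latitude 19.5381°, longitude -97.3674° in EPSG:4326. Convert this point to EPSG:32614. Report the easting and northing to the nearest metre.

E 671289 m, N 2161185 m

Zone 14 central meridian λ₀ = 6×14 − 183 = -99°; Δλ = +1.6326°.
Transverse Mercator on WGS84 with k₀ = 0.9996 gives E = 671289.213 m, N = 2161185.073 m.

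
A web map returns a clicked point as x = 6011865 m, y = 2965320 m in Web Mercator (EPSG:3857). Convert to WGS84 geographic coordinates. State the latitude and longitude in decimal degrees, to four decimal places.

R = 6378137 m. λ = x/R = 54.00550216°.
φ = 2·arctan(exp(y/R)) − 90° = 2·arctan(1.59189) − 90° = 25.72709853°.

lat 25.7271°, lon 54.0055°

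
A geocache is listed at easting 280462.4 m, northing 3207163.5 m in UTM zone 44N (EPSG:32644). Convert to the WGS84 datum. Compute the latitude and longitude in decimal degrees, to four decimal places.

lat 28.9737°, lon 78.7469°

Zone 44N: λ₀ = 81°, k₀ = 0.9996, false easting 500000 m.
Meridian distance M = (N − FN)/k₀ = 3208446.9 m.
Inverse transverse Mercator on WGS84 gives φ = 28.97370028°, λ = 78.74689960°.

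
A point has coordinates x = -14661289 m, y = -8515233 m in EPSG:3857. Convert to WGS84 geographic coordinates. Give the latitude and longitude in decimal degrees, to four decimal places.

lat -60.5147°, lon -131.7046°

R = 6378137 m. λ = x/R = -131.70459994°.
φ = 2·arctan(exp(y/R)) − 90° = 2·arctan(0.26314) − 90° = -60.51470179°.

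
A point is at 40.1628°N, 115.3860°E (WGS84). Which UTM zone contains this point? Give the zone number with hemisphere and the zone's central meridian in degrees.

UTM zone = ⌊(λ + 180)/6⌋ + 1; 115.3860° ∈ [114°, 120°) → zone 50.
Hemisphere: N (φ ≥ 0).
Central meridian λ₀ = 6×50 − 183 = 117°.

Zone 50N, central meridian 117°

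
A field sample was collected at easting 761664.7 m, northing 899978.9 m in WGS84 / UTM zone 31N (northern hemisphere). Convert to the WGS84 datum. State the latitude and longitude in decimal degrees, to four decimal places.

lat 8.1349°, lon 5.3746°

Zone 31N: λ₀ = 3°, k₀ = 0.9996, false easting 500000 m.
Meridian distance M = (N − FN)/k₀ = 900339.0 m.
Inverse transverse Mercator on WGS84 gives φ = 8.13489989°, λ = 5.37460044°.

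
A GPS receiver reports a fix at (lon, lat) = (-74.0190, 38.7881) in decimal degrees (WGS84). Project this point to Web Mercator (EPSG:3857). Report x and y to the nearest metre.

Web Mercator is spherical with R = a = 6378137 m.
x = R·λ = 6378137 × -1.291875259 = -8239757.389 m.
y = R·ln tan(π/4 + φ/2) = 6378137 × 0.735538294 = 4691364.008 m.

x -8239757 m, y 4691364 m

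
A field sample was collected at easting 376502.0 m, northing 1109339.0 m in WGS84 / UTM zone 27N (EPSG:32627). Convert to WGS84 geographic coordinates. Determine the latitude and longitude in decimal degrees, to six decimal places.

lat 10.033600°, lon -22.126900°

Zone 27N: λ₀ = -21°, k₀ = 0.9996, false easting 500000 m.
Meridian distance M = (N − FN)/k₀ = 1109782.9 m.
Inverse transverse Mercator on WGS84 gives φ = 10.03359960°, λ = -22.12690001°.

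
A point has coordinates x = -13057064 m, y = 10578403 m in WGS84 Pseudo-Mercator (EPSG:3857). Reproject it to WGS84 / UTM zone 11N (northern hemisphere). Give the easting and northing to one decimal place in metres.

E 487958.5 m, N 7591727.2 m

Web Mercator inverse (R = 6378137 m) → φ = 68.43799857°, λ = -117.29360157°.
UTM 11N forward: E = 487958.460 m, N = 7591727.236 m.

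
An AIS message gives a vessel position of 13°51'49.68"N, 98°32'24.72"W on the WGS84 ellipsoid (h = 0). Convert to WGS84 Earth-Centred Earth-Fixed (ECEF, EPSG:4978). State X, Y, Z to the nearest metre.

WGS84: a = 6378137 m, e² = 0.006694380; N(φ) = a/√(1−e²sin²φ) = 6379363.101 m.
X = (N+h)·cosφ·cosλ = -919758.086 m; Y = (N+h)·cosφ·sinλ = -6124845.633 m; Z = (N(1−e²)+h)·sinφ = 1518356.136 m.

X -919758 m, Y -6124846 m, Z 1518356 m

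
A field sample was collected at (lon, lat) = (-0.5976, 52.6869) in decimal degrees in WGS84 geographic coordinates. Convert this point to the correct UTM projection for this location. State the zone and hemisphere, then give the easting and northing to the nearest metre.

Longitude -0.5976° lies in the 6° band [-6°, 0°), giving zone 30; latitude is north of the equator, so 30N.
Zone 30 central meridian λ₀ = 6×30 − 183 = -3°; Δλ = +2.4024°.
Transverse Mercator on WGS84 with k₀ = 0.9996 gives E = 662377.266 m, N = 5840149.845 m.

Zone 30N: E 662377 m, N 5840150 m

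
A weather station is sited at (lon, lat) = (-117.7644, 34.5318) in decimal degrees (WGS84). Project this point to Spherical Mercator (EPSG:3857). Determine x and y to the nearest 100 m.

Web Mercator is spherical with R = a = 6378137 m.
x = R·λ = 6378137 × -2.055376522 = -13109473.042 m.
y = R·ln tan(π/4 + φ/2) = 6378137 × 0.642889181 = 4100435.270 m.

x -13109500 m, y 4100400 m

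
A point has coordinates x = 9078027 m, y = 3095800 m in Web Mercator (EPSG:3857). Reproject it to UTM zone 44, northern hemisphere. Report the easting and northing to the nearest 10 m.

Web Mercator inverse (R = 6378137 m) → φ = 26.77829628°, λ = 81.54930404°.
UTM 44N forward: E = 554606.275 m, N = 2961997.838 m.

E 554610 m, N 2962000 m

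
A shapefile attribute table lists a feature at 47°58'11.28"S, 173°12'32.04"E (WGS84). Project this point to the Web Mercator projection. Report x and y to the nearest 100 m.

Web Mercator is spherical with R = a = 6378137 m.
x = R·λ = 6378137 × 3.023065599 = 19281526.549 m.
y = R·ln tan(π/4 + φ/2) = 6378137 × -0.956679372 = -6101832.101 m.

x 19281500 m, y -6101800 m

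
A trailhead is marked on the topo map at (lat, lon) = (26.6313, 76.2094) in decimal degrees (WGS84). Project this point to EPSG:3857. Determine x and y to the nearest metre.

Web Mercator is spherical with R = a = 6378137 m.
x = R·λ = 6378137 × 1.330104951 = 8483591.602 m.
y = R·ln tan(π/4 + φ/2) = 6378137 × 0.482504937 = 3077482.593 m.

x 8483592 m, y 3077483 m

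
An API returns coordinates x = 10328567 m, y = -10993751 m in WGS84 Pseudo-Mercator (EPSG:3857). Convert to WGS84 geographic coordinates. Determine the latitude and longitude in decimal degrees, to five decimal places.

R = 6378137 m. λ = x/R = 92.78309599°.
φ = 2·arctan(exp(y/R)) − 90° = 2·arctan(0.17841) − 90° = -69.76840117°.

lat -69.76840°, lon 92.78310°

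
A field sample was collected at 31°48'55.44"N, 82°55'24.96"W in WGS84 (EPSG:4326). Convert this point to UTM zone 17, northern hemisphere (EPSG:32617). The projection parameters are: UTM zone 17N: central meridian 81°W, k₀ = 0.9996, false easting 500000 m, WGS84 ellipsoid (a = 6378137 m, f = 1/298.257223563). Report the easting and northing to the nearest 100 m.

E 317900 m, N 3521600 m

Zone 17 central meridian λ₀ = 6×17 − 183 = -81°; Δλ = -1.9236°.
Transverse Mercator on WGS84 with k₀ = 0.9996 gives E = 317927.303 m, N = 3521586.121 m.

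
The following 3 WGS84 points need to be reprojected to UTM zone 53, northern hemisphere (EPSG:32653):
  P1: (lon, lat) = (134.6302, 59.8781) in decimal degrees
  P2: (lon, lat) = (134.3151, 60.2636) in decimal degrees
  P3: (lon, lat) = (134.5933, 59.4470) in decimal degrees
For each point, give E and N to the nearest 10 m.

P1: E 479300 m, N 6637890 m; P2: E 462100 m, N 6680960 m; P3: E 476940 m, N 6589900 m

UTM zone 53N: λ₀ = 135°, k₀ = 0.9996.
P1 (59.8781°, 134.6302°) → (479297.650, 6637893.379) m.
P2 (60.2636°, 134.3151°) → (462102.639, 6680964.995) m.
P3 (59.4470°, 134.5933°) → (476937.799, 6589897.934) m.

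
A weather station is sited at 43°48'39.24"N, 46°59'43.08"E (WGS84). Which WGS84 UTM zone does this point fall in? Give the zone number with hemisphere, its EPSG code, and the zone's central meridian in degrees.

Zone 38N (EPSG:32638), central meridian 45°

UTM zone = ⌊(λ + 180)/6⌋ + 1; 46.9953° ∈ [42°, 48°) → zone 38.
Hemisphere: N (φ ≥ 0).
Central meridian λ₀ = 6×38 − 183 = 45°.
EPSG code: 32638.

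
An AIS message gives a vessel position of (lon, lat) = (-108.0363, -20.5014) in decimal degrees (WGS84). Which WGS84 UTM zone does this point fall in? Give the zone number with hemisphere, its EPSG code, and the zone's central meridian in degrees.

UTM zone = ⌊(λ + 180)/6⌋ + 1; -108.0363° ∈ [-114°, -108°) → zone 12.
Hemisphere: S (φ < 0).
Central meridian λ₀ = 6×12 − 183 = -111°.
EPSG code: 32712.

Zone 12S (EPSG:32712), central meridian -111°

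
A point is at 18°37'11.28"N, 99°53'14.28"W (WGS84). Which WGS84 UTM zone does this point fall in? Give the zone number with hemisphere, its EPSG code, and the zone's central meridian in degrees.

UTM zone = ⌊(λ + 180)/6⌋ + 1; -99.8873° ∈ [-102°, -96°) → zone 14.
Hemisphere: N (φ ≥ 0).
Central meridian λ₀ = 6×14 − 183 = -99°.
EPSG code: 32614.

Zone 14N (EPSG:32614), central meridian -99°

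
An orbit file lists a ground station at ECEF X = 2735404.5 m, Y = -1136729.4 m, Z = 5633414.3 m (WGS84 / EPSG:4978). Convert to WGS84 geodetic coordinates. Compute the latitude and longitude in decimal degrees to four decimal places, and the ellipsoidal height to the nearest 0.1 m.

λ = atan2(Y, X) = -22.56590024°; p = √(X²+Y²) = 2962193.7 m.
Bowring's method on WGS84 (a = 6378137 m, b = 6356752.314 m) gives φ = 62.42160050°, h = 3376.515 m.

lat 62.4216°, lon -22.5659°, h 3376.5 m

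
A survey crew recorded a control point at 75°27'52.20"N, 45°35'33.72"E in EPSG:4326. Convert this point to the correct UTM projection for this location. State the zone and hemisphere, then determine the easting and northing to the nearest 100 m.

Longitude 45.5927° lies in the 6° band [42°, 48°), giving zone 38; latitude is north of the equator, so 38N.
Zone 38 central meridian λ₀ = 6×38 − 183 = 45°; Δλ = +0.5927°.
Transverse Mercator on WGS84 with k₀ = 0.9996 gives E = 516604.691 m, N = 8375517.000 m.

Zone 38N: E 516600 m, N 8375500 m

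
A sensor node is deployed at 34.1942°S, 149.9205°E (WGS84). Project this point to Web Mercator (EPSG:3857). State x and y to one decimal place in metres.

Web Mercator is spherical with R = a = 6378137 m.
x = R·λ = 6378137 × 2.616606341 = 16689073.719 m.
y = R·ln tan(π/4 + φ/2) = 6378137 × -0.635751199 = -4054908.245 m.

x 16689073.7 m, y -4054908.2 m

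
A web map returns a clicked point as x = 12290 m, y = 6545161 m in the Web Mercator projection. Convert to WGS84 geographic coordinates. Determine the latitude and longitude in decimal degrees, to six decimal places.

R = 6378137 m. λ = x/R = 0.11040295°.
φ = 2·arctan(exp(y/R)) − 90° = 2·arctan(2.79041) − 90° = 50.56760193°.

lat 50.567602°, lon 0.110403°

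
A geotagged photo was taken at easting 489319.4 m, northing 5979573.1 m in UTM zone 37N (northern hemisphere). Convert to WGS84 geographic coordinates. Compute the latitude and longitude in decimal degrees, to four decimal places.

Zone 37N: λ₀ = 39°, k₀ = 0.9996, false easting 500000 m.
Meridian distance M = (N − FN)/k₀ = 5981965.9 m.
Inverse transverse Mercator on WGS84 gives φ = 53.96440026°, λ = 38.83719945°.

lat 53.9644°, lon 38.8372°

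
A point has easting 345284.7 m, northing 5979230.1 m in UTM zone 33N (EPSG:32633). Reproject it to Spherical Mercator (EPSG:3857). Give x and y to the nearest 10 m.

Unproject from UTM 33N (λ₀ = 15°) → φ = 53.93830039°, λ = 12.64299962°.
Web Mercator (R = 6378137 m): x = 1407412.280 m, y = 7158479.776 m.

x 1407410 m, y 7158480 m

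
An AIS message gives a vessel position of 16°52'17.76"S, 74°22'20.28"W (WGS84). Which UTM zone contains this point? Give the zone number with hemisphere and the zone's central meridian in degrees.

Zone 18S, central meridian -75°

UTM zone = ⌊(λ + 180)/6⌋ + 1; -74.3723° ∈ [-78°, -72°) → zone 18.
Hemisphere: S (φ < 0).
Central meridian λ₀ = 6×18 − 183 = -75°.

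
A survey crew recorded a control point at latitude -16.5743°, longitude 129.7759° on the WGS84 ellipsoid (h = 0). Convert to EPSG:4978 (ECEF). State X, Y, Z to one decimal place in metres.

X -3912163.3 m, Y 4699542.3 m, Z -1807730.3 m

WGS84: a = 6378137 m, e² = 0.006694380; N(φ) = a/√(1−e²sin²φ) = 6379874.916 m.
X = (N+h)·cosφ·cosλ = -3912163.252 m; Y = (N+h)·cosφ·sinλ = 4699542.285 m; Z = (N(1−e²)+h)·sinφ = -1807730.251 m.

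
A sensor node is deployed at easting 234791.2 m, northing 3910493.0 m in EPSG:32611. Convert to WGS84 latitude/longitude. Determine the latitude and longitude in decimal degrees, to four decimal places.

lat 35.3025°, lon -119.9167°

Zone 11N: λ₀ = -117°, k₀ = 0.9996, false easting 500000 m.
Meridian distance M = (N − FN)/k₀ = 3912057.8 m.
Inverse transverse Mercator on WGS84 gives φ = 35.30250023°, λ = -119.91669955°.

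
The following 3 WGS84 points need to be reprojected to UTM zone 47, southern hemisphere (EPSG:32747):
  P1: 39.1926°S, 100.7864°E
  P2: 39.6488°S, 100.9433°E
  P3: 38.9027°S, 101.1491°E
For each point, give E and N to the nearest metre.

UTM zone 47S: λ₀ = 99°, k₀ = 0.9996.
P1 (-39.1926°, 100.7864°) → (654272.355, 5660329.974) m.
P2 (-39.6488°, 100.9433°) → (666732.191, 5609416.793) m.
P3 (-38.9027°, 101.1491°) → (686358.274, 5691825.352) m.

P1: E 654272 m, N 5660330 m; P2: E 666732 m, N 5609417 m; P3: E 686358 m, N 5691825 m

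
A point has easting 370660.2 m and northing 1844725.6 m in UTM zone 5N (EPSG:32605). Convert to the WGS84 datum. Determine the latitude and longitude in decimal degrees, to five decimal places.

Zone 5N: λ₀ = -153°, k₀ = 0.9996, false easting 500000 m.
Meridian distance M = (N − FN)/k₀ = 1845463.8 m.
Inverse transverse Mercator on WGS84 gives φ = 16.68159967°, λ = -154.21299994°.

lat 16.68160°, lon -154.21300°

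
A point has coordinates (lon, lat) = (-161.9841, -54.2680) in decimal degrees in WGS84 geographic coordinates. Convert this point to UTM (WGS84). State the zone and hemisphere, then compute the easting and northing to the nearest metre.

Longitude -161.9841° lies in the 6° band [-162°, -156°), giving zone 4; latitude is south of the equator, so 4S.
Zone 4 central meridian λ₀ = 6×4 − 183 = -159°; Δλ = -2.9841°.
Transverse Mercator on WGS84 with k₀ = 0.9996 gives E = 305680.054 m, N = 3982550.539 m.

Zone 4S: E 305680 m, N 3982551 m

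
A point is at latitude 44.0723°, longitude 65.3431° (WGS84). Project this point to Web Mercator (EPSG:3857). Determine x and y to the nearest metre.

Web Mercator is spherical with R = a = 6378137 m.
x = R·λ = 6378137 × 1.140452238 = 7273960.619 m.
y = R·ln tan(π/4 + φ/2) = 6378137 × 0.858657881 = 5476637.600 m.

x 7273961 m, y 5476638 m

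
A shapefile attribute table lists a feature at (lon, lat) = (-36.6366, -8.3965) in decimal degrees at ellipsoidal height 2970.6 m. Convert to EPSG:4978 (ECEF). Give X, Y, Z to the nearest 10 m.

WGS84: a = 6378137 m, e² = 0.006694380; N(φ) = a/√(1−e²sin²φ) = 6378592.261 m.
X = (N+h)·cosφ·cosλ = 5065910.104 m; Y = (N+h)·cosφ·sinλ = -3767300.163 m; Z = (N(1−e²)+h)·sinφ = -925617.112 m.

X 5065910 m, Y -3767300 m, Z -925620 m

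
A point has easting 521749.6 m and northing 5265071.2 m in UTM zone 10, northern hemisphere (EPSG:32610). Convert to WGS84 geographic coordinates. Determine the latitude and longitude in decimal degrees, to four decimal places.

Zone 10N: λ₀ = -123°, k₀ = 0.9996, false easting 500000 m.
Meridian distance M = (N − FN)/k₀ = 5267178.1 m.
Inverse transverse Mercator on WGS84 gives φ = 47.53870016°, λ = -122.71099965°.

lat 47.5387°, lon -122.7110°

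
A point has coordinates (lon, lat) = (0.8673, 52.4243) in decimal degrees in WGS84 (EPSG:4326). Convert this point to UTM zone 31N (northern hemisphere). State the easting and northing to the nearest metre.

Zone 31 central meridian λ₀ = 6×31 − 183 = 3°; Δλ = -2.1327°.
Transverse Mercator on WGS84 with k₀ = 0.9996 gives E = 354985.807 m, N = 5810371.219 m.

E 354986 m, N 5810371 m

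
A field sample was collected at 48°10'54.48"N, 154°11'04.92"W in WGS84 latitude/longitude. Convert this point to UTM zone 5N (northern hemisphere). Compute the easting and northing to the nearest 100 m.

Zone 5 central meridian λ₀ = 6×5 − 183 = -153°; Δλ = -1.1847°.
Transverse Mercator on WGS84 with k₀ = 0.9996 gives E = 411938.332 m, N = 5337185.411 m.

E 411900 m, N 5337200 m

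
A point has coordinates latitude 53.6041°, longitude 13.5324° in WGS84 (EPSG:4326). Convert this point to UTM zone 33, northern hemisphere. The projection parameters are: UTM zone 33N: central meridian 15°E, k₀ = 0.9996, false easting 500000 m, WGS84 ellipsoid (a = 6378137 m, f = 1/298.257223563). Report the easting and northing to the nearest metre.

E 402892 m, N 5940476 m

Zone 33 central meridian λ₀ = 6×33 − 183 = 15°; Δλ = -1.4676°.
Transverse Mercator on WGS84 with k₀ = 0.9996 gives E = 402892.166 m, N = 5940476.278 m.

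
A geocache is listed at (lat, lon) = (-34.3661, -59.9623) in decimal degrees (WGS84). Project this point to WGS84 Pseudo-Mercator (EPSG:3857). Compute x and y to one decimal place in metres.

Web Mercator is spherical with R = a = 6378137 m.
x = R·λ = 6378137 × -1.046539562 = -6674972.703 m.
y = R·ln tan(π/4 + φ/2) = 6378137 × -0.639382140 = -4078066.886 m.

x -6674972.7 m, y -4078066.9 m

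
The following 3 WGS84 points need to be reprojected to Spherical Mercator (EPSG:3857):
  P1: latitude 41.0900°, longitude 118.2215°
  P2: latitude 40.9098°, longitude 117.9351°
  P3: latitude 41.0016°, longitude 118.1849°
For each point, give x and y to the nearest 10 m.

Web Mercator: x = R·λ, y = R·ln tan(π/4+φ/2), R = 6378137 m.
P1 (41.0900°, 118.2215°) → (13160357.181, 5025625.720) m.
P2 (40.9098°, 117.9351°) → (13128475.279, 4999046.274) m.
P3 (41.0016°, 118.1849°) → (13156282.887, 5012577.666) m.

P1: x 13160360 m, y 5025630 m; P2: x 13128480 m, y 4999050 m; P3: x 13156280 m, y 5012580 m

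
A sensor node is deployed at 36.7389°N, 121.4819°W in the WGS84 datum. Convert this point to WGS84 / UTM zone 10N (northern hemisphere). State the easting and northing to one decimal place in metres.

E 635539.6 m, N 4066982.6 m

Zone 10 central meridian λ₀ = 6×10 − 183 = -123°; Δλ = +1.5181°.
Transverse Mercator on WGS84 with k₀ = 0.9996 gives E = 635539.571 m, N = 4066982.565 m.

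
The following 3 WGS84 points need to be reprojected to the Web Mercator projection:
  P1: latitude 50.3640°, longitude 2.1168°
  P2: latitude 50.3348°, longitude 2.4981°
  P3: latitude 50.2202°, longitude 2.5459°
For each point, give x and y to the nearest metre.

P1: x 235641 m, y 6509555 m; P2: x 278087 m, y 6504460 m; P3: x 283408 m, y 6484498 m

Web Mercator: x = R·λ, y = R·ln tan(π/4+φ/2), R = 6378137 m.
P1 (50.3640°, 2.1168°) → (235641.098, 6509554.507) m.
P2 (50.3348°, 2.4981°) → (278087.220, 6504460.465) m.
P3 (50.2202°, 2.5459°) → (283408.292, 6484498.296) m.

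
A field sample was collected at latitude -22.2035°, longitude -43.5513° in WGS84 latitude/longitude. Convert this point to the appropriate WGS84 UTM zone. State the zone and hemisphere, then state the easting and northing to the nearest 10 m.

Zone 23S: E 649330 m, N 7543930 m

Longitude -43.5513° lies in the 6° band [-48°, -42°), giving zone 23; latitude is south of the equator, so 23S.
Zone 23 central meridian λ₀ = 6×23 − 183 = -45°; Δλ = +1.4487°.
Transverse Mercator on WGS84 with k₀ = 0.9996 gives E = 649333.195 m, N = 7543934.623 m.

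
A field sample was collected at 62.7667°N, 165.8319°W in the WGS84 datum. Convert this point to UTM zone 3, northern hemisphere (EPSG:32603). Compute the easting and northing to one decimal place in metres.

E 457527.1 m, N 6959870.2 m

Zone 3 central meridian λ₀ = 6×3 − 183 = -165°; Δλ = -0.8319°.
Transverse Mercator on WGS84 with k₀ = 0.9996 gives E = 457527.086 m, N = 6959870.213 m.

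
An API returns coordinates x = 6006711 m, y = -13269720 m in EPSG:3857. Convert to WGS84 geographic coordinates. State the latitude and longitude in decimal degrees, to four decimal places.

R = 6378137 m. λ = x/R = 53.95920299°.
φ = 2·arctan(exp(y/R)) − 90° = 2·arctan(0.12487) − 90° = -75.76490089°.

lat -75.7649°, lon 53.9592°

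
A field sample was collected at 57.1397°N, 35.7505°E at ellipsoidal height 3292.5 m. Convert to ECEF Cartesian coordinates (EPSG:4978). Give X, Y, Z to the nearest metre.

WGS84: a = 6378137 m, e² = 0.006694380; N(φ) = a/√(1−e²sin²φ) = 6393254.172 m.
X = (N+h)·cosφ·cosλ = 2816727.198 m; Y = (N+h)·cosφ·sinλ = 2027790.747 m; Z = (N(1−e²)+h)·sinφ = 5337122.903 m.

X 2816727 m, Y 2027791 m, Z 5337123 m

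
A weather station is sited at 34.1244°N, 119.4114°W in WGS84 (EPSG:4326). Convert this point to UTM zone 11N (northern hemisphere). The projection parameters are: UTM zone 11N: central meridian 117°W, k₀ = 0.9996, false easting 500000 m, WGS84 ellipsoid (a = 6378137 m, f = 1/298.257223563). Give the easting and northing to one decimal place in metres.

E 277613.1 m, N 3778575.6 m

Zone 11 central meridian λ₀ = 6×11 − 183 = -117°; Δλ = -2.4114°.
Transverse Mercator on WGS84 with k₀ = 0.9996 gives E = 277613.056 m, N = 3778575.590 m.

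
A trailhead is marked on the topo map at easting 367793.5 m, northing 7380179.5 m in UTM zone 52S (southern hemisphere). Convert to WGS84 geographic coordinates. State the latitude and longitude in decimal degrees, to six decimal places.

Zone 52S: λ₀ = 129°, k₀ = 0.9996, false easting 500000 m, false northing 10000000 m.
Meridian distance M = (N − FN)/k₀ = -2620868.8 m.
Inverse transverse Mercator on WGS84 gives φ = -23.68380019°, λ = 127.70339996°.

lat -23.683800°, lon 127.703400°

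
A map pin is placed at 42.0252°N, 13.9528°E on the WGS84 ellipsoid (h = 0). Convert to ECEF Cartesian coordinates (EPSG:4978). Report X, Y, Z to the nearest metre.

WGS84: a = 6378137 m, e² = 0.006694380; N(φ) = a/√(1−e²sin²φ) = 6387726.560 m.
X = (N+h)·cosφ·cosλ = 4605119.183 m; Y = (N+h)·cosφ·sinλ = 1144156.488 m; Z = (N(1−e²)+h)·sinφ = 4247683.526 m.

X 4605119 m, Y 1144156 m, Z 4247684 m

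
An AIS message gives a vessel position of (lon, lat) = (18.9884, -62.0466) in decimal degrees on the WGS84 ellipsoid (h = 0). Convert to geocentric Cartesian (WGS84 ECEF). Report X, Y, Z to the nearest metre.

WGS84: a = 6378137 m, e² = 0.006694380; N(φ) = a/√(1−e²sin²φ) = 6394860.408 m.
X = (N+h)·cosφ·cosλ = 2834495.191 m; Y = (N+h)·cosφ·sinλ = 975353.104 m; Z = (N(1−e²)+h)·sinφ = -5610951.510 m.

X 2834495 m, Y 975353 m, Z -5610952 m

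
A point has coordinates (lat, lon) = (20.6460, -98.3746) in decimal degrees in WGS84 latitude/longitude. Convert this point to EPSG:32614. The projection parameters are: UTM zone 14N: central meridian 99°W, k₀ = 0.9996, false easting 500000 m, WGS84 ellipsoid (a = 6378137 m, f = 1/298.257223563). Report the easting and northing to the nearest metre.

Zone 14 central meridian λ₀ = 6×14 − 183 = -99°; Δλ = +0.6254°.
Transverse Mercator on WGS84 with k₀ = 0.9996 gives E = 565150.074 m, N = 2283095.672 m.

E 565150 m, N 2283096 m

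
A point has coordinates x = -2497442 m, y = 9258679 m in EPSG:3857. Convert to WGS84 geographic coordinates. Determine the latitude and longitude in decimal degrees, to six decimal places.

R = 6378137 m. λ = x/R = -22.43490320°.
φ = 2·arctan(exp(y/R)) − 90° = 2·arctan(4.27006) − 90° = 63.63900120°.

lat 63.639001°, lon -22.434903°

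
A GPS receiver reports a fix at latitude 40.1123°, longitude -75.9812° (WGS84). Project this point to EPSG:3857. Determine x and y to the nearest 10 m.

Web Mercator is spherical with R = a = 6378137 m.
x = R·λ = 6378137 × -1.326122110 = -8458188.494 m.
y = R·ln tan(π/4 + φ/2) = 6378137 × 0.765470364 = 4882274.854 m.

x -8458190 m, y 4882270 m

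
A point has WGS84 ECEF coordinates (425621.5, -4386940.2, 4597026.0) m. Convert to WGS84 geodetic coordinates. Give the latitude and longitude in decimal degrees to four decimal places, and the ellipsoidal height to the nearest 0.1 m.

lat 46.3977°, lon -84.4585°, h 1630.5 m

λ = atan2(Y, X) = -84.45849991°; p = √(X²+Y²) = 4407538.8 m.
Bowring's method on WGS84 (a = 6378137 m, b = 6356752.314 m) gives φ = 46.39770026°, h = 1630.459 m.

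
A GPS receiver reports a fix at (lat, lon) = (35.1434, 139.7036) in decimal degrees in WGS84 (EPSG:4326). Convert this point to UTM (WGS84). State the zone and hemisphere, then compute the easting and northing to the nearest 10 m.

Longitude 139.7036° lies in the 6° band [138°, 144°), giving zone 54; latitude is north of the equator, so 54N.
Zone 54 central meridian λ₀ = 6×54 − 183 = 141°; Δλ = -1.2964°.
Transverse Mercator on WGS84 with k₀ = 0.9996 gives E = 381904.680 m, N = 3889714.902 m.

Zone 54N: E 381900 m, N 3889710 m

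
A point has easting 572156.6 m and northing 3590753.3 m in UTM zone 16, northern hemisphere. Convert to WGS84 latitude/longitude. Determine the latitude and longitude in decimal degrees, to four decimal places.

lat 32.4516°, lon -86.2323°

Zone 16N: λ₀ = -87°, k₀ = 0.9996, false easting 500000 m.
Meridian distance M = (N − FN)/k₀ = 3592190.2 m.
Inverse transverse Mercator on WGS84 gives φ = 32.45159969°, λ = -86.23230025°.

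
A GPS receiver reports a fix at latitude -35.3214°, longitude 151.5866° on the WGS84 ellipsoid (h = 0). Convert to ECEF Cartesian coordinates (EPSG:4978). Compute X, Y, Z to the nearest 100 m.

WGS84: a = 6378137 m, e² = 0.006694380; N(φ) = a/√(1−e²sin²φ) = 6385285.313 m.
X = (N+h)·cosφ·cosλ = -4582295.171 m; Y = (N+h)·cosφ·sinλ = 2479022.922 m; Z = (N(1−e²)+h)·sinφ = -3667018.100 m.

X -4582300 m, Y 2479000 m, Z -3667000 m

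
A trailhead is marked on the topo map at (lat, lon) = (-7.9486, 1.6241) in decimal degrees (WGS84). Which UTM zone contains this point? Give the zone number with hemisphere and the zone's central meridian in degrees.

UTM zone = ⌊(λ + 180)/6⌋ + 1; 1.6241° ∈ [0°, 6°) → zone 31.
Hemisphere: S (φ < 0).
Central meridian λ₀ = 6×31 − 183 = 3°.

Zone 31S, central meridian 3°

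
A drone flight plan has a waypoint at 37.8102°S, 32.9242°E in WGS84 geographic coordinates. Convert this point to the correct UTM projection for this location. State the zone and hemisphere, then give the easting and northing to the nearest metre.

Longitude 32.9242° lies in the 6° band [30°, 36°), giving zone 36; latitude is south of the equator, so 36S.
Zone 36 central meridian λ₀ = 6×36 − 183 = 33°; Δλ = -0.0758°.
Transverse Mercator on WGS84 with k₀ = 0.9996 gives E = 493327.847 m, N = 5815240.638 m.

Zone 36S: E 493328 m, N 5815241 m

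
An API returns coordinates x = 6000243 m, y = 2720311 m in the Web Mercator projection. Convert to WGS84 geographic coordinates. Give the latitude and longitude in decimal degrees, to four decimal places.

lat 23.7281°, lon 53.9011°

R = 6378137 m. λ = x/R = 53.90109995°.
φ = 2·arctan(exp(y/R)) − 90° = 2·arctan(1.53190) − 90° = 23.72810214°.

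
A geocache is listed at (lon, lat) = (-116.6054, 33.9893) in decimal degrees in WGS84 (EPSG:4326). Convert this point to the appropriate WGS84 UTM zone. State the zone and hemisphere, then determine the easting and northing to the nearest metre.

Zone 11N: E 536445 m, N 3761040 m

Longitude -116.6054° lies in the 6° band [-120°, -114°), giving zone 11; latitude is north of the equator, so 11N.
Zone 11 central meridian λ₀ = 6×11 − 183 = -117°; Δλ = +0.3946°.
Transverse Mercator on WGS84 with k₀ = 0.9996 gives E = 536445.132 m, N = 3761039.744 m.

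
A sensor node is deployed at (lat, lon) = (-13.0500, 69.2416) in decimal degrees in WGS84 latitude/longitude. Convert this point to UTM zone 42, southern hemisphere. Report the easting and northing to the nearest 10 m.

Zone 42 central meridian λ₀ = 6×42 − 183 = 69°; Δλ = +0.2416°.
Transverse Mercator on WGS84 with k₀ = 0.9996 gives E = 526194.248 m, N = 8557322.485 m.

E 526190 m, N 8557320 m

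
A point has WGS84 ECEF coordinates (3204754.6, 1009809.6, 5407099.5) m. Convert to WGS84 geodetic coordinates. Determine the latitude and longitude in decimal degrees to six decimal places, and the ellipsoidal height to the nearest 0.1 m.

λ = atan2(Y, X) = 17.48950010°; p = √(X²+Y²) = 3360084.4 m.
Bowring's method on WGS84 (a = 6378137 m, b = 6356752.314 m) gives φ = 58.31449991°, h = 3385.403 m.

lat 58.314500°, lon 17.489500°, h 3385.4 m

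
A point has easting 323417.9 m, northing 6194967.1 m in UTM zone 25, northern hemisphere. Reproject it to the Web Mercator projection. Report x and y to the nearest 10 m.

Unproject from UTM 25N (λ₀ = -33°) → φ = 55.86779994°, λ = -35.82209958°.
Web Mercator (R = 6378137 m): x = -3987697.885 m, y = 7532143.250 m.

x -3987700 m, y 7532140 m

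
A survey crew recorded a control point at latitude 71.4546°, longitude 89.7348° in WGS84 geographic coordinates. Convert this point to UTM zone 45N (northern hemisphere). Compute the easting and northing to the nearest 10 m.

Zone 45 central meridian λ₀ = 6×45 − 183 = 87°; Δλ = +2.7348°.
Transverse Mercator on WGS84 with k₀ = 0.9996 gives E = 597052.249 m, N = 7930295.883 m.

E 597050 m, N 7930300 m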